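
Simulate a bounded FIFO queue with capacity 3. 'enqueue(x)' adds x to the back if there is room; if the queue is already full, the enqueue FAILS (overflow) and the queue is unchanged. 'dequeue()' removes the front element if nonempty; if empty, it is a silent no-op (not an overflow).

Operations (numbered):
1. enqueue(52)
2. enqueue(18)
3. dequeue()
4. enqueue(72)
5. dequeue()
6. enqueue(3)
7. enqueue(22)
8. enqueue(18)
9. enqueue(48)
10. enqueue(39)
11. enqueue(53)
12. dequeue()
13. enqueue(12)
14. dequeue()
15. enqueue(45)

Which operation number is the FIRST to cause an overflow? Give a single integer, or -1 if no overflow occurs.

Answer: 8

Derivation:
1. enqueue(52): size=1
2. enqueue(18): size=2
3. dequeue(): size=1
4. enqueue(72): size=2
5. dequeue(): size=1
6. enqueue(3): size=2
7. enqueue(22): size=3
8. enqueue(18): size=3=cap → OVERFLOW (fail)
9. enqueue(48): size=3=cap → OVERFLOW (fail)
10. enqueue(39): size=3=cap → OVERFLOW (fail)
11. enqueue(53): size=3=cap → OVERFLOW (fail)
12. dequeue(): size=2
13. enqueue(12): size=3
14. dequeue(): size=2
15. enqueue(45): size=3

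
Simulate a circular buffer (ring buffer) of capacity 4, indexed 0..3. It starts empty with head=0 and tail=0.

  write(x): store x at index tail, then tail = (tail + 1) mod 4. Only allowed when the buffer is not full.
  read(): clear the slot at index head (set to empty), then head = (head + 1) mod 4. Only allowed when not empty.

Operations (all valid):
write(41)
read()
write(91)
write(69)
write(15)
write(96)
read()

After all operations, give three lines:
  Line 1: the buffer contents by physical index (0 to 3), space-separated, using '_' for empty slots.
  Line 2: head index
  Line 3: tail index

write(41): buf=[41 _ _ _], head=0, tail=1, size=1
read(): buf=[_ _ _ _], head=1, tail=1, size=0
write(91): buf=[_ 91 _ _], head=1, tail=2, size=1
write(69): buf=[_ 91 69 _], head=1, tail=3, size=2
write(15): buf=[_ 91 69 15], head=1, tail=0, size=3
write(96): buf=[96 91 69 15], head=1, tail=1, size=4
read(): buf=[96 _ 69 15], head=2, tail=1, size=3

Answer: 96 _ 69 15
2
1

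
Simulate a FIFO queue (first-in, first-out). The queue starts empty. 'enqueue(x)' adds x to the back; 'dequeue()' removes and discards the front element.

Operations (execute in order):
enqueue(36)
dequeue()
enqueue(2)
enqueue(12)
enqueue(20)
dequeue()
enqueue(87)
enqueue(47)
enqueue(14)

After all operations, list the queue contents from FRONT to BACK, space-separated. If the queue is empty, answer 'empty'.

Answer: 12 20 87 47 14

Derivation:
enqueue(36): [36]
dequeue(): []
enqueue(2): [2]
enqueue(12): [2, 12]
enqueue(20): [2, 12, 20]
dequeue(): [12, 20]
enqueue(87): [12, 20, 87]
enqueue(47): [12, 20, 87, 47]
enqueue(14): [12, 20, 87, 47, 14]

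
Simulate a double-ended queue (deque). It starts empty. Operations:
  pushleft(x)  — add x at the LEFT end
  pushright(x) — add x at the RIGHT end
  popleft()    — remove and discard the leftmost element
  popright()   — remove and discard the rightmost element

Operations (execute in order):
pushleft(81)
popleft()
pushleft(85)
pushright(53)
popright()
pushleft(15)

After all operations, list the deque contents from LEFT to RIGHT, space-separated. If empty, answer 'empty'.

pushleft(81): [81]
popleft(): []
pushleft(85): [85]
pushright(53): [85, 53]
popright(): [85]
pushleft(15): [15, 85]

Answer: 15 85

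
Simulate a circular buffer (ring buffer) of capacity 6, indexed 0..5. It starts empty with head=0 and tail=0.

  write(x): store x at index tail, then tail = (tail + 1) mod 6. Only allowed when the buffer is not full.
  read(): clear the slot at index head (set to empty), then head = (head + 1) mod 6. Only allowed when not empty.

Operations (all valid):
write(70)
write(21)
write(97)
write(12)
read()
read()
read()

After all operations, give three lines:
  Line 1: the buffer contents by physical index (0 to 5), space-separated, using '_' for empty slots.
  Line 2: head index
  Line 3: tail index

write(70): buf=[70 _ _ _ _ _], head=0, tail=1, size=1
write(21): buf=[70 21 _ _ _ _], head=0, tail=2, size=2
write(97): buf=[70 21 97 _ _ _], head=0, tail=3, size=3
write(12): buf=[70 21 97 12 _ _], head=0, tail=4, size=4
read(): buf=[_ 21 97 12 _ _], head=1, tail=4, size=3
read(): buf=[_ _ 97 12 _ _], head=2, tail=4, size=2
read(): buf=[_ _ _ 12 _ _], head=3, tail=4, size=1

Answer: _ _ _ 12 _ _
3
4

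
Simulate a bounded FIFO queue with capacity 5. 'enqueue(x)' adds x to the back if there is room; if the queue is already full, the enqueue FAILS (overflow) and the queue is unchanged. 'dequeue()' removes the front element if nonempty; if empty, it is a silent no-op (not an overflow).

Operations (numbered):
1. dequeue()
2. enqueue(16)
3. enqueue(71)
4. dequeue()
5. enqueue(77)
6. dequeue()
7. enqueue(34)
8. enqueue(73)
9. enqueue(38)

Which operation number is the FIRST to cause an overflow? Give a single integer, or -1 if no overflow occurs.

Answer: -1

Derivation:
1. dequeue(): empty, no-op, size=0
2. enqueue(16): size=1
3. enqueue(71): size=2
4. dequeue(): size=1
5. enqueue(77): size=2
6. dequeue(): size=1
7. enqueue(34): size=2
8. enqueue(73): size=3
9. enqueue(38): size=4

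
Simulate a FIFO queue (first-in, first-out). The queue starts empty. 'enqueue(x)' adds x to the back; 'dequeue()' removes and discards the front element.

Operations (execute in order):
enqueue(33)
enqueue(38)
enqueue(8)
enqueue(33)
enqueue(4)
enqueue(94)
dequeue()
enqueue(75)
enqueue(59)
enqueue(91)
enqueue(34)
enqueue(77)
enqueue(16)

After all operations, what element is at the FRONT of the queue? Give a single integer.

enqueue(33): queue = [33]
enqueue(38): queue = [33, 38]
enqueue(8): queue = [33, 38, 8]
enqueue(33): queue = [33, 38, 8, 33]
enqueue(4): queue = [33, 38, 8, 33, 4]
enqueue(94): queue = [33, 38, 8, 33, 4, 94]
dequeue(): queue = [38, 8, 33, 4, 94]
enqueue(75): queue = [38, 8, 33, 4, 94, 75]
enqueue(59): queue = [38, 8, 33, 4, 94, 75, 59]
enqueue(91): queue = [38, 8, 33, 4, 94, 75, 59, 91]
enqueue(34): queue = [38, 8, 33, 4, 94, 75, 59, 91, 34]
enqueue(77): queue = [38, 8, 33, 4, 94, 75, 59, 91, 34, 77]
enqueue(16): queue = [38, 8, 33, 4, 94, 75, 59, 91, 34, 77, 16]

Answer: 38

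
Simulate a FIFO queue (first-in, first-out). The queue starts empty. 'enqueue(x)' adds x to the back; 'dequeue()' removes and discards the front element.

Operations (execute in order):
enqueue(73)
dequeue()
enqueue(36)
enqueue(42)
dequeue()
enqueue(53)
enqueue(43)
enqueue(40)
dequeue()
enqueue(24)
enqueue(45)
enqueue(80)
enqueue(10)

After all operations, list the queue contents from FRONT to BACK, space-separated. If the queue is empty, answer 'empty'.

Answer: 53 43 40 24 45 80 10

Derivation:
enqueue(73): [73]
dequeue(): []
enqueue(36): [36]
enqueue(42): [36, 42]
dequeue(): [42]
enqueue(53): [42, 53]
enqueue(43): [42, 53, 43]
enqueue(40): [42, 53, 43, 40]
dequeue(): [53, 43, 40]
enqueue(24): [53, 43, 40, 24]
enqueue(45): [53, 43, 40, 24, 45]
enqueue(80): [53, 43, 40, 24, 45, 80]
enqueue(10): [53, 43, 40, 24, 45, 80, 10]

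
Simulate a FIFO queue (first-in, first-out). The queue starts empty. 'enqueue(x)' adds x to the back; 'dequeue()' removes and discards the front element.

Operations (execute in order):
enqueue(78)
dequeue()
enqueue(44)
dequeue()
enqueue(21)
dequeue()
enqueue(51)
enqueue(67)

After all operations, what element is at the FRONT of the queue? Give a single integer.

Answer: 51

Derivation:
enqueue(78): queue = [78]
dequeue(): queue = []
enqueue(44): queue = [44]
dequeue(): queue = []
enqueue(21): queue = [21]
dequeue(): queue = []
enqueue(51): queue = [51]
enqueue(67): queue = [51, 67]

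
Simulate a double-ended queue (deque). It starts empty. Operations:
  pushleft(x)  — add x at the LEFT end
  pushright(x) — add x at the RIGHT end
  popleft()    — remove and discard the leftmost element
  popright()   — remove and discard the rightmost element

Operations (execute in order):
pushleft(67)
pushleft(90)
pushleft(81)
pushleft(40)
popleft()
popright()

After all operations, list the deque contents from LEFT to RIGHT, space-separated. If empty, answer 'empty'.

Answer: 81 90

Derivation:
pushleft(67): [67]
pushleft(90): [90, 67]
pushleft(81): [81, 90, 67]
pushleft(40): [40, 81, 90, 67]
popleft(): [81, 90, 67]
popright(): [81, 90]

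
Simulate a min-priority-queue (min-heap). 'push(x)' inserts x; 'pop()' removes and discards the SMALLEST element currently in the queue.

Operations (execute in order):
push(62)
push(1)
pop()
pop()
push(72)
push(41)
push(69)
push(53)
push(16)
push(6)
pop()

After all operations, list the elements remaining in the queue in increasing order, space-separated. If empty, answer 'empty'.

Answer: 16 41 53 69 72

Derivation:
push(62): heap contents = [62]
push(1): heap contents = [1, 62]
pop() → 1: heap contents = [62]
pop() → 62: heap contents = []
push(72): heap contents = [72]
push(41): heap contents = [41, 72]
push(69): heap contents = [41, 69, 72]
push(53): heap contents = [41, 53, 69, 72]
push(16): heap contents = [16, 41, 53, 69, 72]
push(6): heap contents = [6, 16, 41, 53, 69, 72]
pop() → 6: heap contents = [16, 41, 53, 69, 72]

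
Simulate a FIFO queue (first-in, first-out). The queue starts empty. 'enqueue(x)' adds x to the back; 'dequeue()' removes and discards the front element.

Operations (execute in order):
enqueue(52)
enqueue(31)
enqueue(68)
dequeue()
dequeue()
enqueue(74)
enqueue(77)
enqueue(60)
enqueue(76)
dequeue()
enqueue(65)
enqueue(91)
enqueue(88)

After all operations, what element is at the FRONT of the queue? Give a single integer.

Answer: 74

Derivation:
enqueue(52): queue = [52]
enqueue(31): queue = [52, 31]
enqueue(68): queue = [52, 31, 68]
dequeue(): queue = [31, 68]
dequeue(): queue = [68]
enqueue(74): queue = [68, 74]
enqueue(77): queue = [68, 74, 77]
enqueue(60): queue = [68, 74, 77, 60]
enqueue(76): queue = [68, 74, 77, 60, 76]
dequeue(): queue = [74, 77, 60, 76]
enqueue(65): queue = [74, 77, 60, 76, 65]
enqueue(91): queue = [74, 77, 60, 76, 65, 91]
enqueue(88): queue = [74, 77, 60, 76, 65, 91, 88]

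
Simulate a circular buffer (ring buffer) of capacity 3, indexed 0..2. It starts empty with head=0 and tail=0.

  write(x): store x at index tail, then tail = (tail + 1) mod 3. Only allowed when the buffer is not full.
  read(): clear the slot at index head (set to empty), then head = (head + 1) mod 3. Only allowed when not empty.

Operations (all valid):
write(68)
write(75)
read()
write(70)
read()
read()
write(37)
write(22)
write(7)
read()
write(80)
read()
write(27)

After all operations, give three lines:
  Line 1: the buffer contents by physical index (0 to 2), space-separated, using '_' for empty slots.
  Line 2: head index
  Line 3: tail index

Answer: 80 27 7
2
2

Derivation:
write(68): buf=[68 _ _], head=0, tail=1, size=1
write(75): buf=[68 75 _], head=0, tail=2, size=2
read(): buf=[_ 75 _], head=1, tail=2, size=1
write(70): buf=[_ 75 70], head=1, tail=0, size=2
read(): buf=[_ _ 70], head=2, tail=0, size=1
read(): buf=[_ _ _], head=0, tail=0, size=0
write(37): buf=[37 _ _], head=0, tail=1, size=1
write(22): buf=[37 22 _], head=0, tail=2, size=2
write(7): buf=[37 22 7], head=0, tail=0, size=3
read(): buf=[_ 22 7], head=1, tail=0, size=2
write(80): buf=[80 22 7], head=1, tail=1, size=3
read(): buf=[80 _ 7], head=2, tail=1, size=2
write(27): buf=[80 27 7], head=2, tail=2, size=3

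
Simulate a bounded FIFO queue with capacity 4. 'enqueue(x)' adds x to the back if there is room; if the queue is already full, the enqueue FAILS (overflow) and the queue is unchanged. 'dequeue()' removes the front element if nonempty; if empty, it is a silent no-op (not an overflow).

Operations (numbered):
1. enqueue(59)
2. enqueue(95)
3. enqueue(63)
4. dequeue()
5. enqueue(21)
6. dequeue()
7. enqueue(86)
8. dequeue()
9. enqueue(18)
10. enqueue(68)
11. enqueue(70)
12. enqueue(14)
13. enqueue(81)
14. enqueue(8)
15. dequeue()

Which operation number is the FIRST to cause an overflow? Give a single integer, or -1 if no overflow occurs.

Answer: 11

Derivation:
1. enqueue(59): size=1
2. enqueue(95): size=2
3. enqueue(63): size=3
4. dequeue(): size=2
5. enqueue(21): size=3
6. dequeue(): size=2
7. enqueue(86): size=3
8. dequeue(): size=2
9. enqueue(18): size=3
10. enqueue(68): size=4
11. enqueue(70): size=4=cap → OVERFLOW (fail)
12. enqueue(14): size=4=cap → OVERFLOW (fail)
13. enqueue(81): size=4=cap → OVERFLOW (fail)
14. enqueue(8): size=4=cap → OVERFLOW (fail)
15. dequeue(): size=3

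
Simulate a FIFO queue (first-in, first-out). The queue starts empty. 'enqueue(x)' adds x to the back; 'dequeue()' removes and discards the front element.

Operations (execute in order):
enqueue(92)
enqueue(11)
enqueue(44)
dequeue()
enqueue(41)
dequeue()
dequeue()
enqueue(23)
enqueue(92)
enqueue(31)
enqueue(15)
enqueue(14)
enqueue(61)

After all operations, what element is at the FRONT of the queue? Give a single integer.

Answer: 41

Derivation:
enqueue(92): queue = [92]
enqueue(11): queue = [92, 11]
enqueue(44): queue = [92, 11, 44]
dequeue(): queue = [11, 44]
enqueue(41): queue = [11, 44, 41]
dequeue(): queue = [44, 41]
dequeue(): queue = [41]
enqueue(23): queue = [41, 23]
enqueue(92): queue = [41, 23, 92]
enqueue(31): queue = [41, 23, 92, 31]
enqueue(15): queue = [41, 23, 92, 31, 15]
enqueue(14): queue = [41, 23, 92, 31, 15, 14]
enqueue(61): queue = [41, 23, 92, 31, 15, 14, 61]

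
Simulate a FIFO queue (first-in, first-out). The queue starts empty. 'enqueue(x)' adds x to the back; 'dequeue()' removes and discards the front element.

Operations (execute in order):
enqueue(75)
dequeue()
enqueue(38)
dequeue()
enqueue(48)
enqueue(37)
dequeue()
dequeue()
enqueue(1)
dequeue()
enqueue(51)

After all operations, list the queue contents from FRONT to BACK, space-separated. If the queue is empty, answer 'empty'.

enqueue(75): [75]
dequeue(): []
enqueue(38): [38]
dequeue(): []
enqueue(48): [48]
enqueue(37): [48, 37]
dequeue(): [37]
dequeue(): []
enqueue(1): [1]
dequeue(): []
enqueue(51): [51]

Answer: 51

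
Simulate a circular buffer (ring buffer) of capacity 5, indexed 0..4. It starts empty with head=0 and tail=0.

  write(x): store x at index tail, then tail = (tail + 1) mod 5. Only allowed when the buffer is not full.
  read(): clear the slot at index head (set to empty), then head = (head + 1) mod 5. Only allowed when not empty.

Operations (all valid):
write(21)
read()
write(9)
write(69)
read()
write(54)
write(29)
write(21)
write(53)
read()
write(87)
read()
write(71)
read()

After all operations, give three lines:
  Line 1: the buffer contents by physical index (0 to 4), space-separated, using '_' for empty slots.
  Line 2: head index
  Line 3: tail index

Answer: 21 53 87 71 _
0
4

Derivation:
write(21): buf=[21 _ _ _ _], head=0, tail=1, size=1
read(): buf=[_ _ _ _ _], head=1, tail=1, size=0
write(9): buf=[_ 9 _ _ _], head=1, tail=2, size=1
write(69): buf=[_ 9 69 _ _], head=1, tail=3, size=2
read(): buf=[_ _ 69 _ _], head=2, tail=3, size=1
write(54): buf=[_ _ 69 54 _], head=2, tail=4, size=2
write(29): buf=[_ _ 69 54 29], head=2, tail=0, size=3
write(21): buf=[21 _ 69 54 29], head=2, tail=1, size=4
write(53): buf=[21 53 69 54 29], head=2, tail=2, size=5
read(): buf=[21 53 _ 54 29], head=3, tail=2, size=4
write(87): buf=[21 53 87 54 29], head=3, tail=3, size=5
read(): buf=[21 53 87 _ 29], head=4, tail=3, size=4
write(71): buf=[21 53 87 71 29], head=4, tail=4, size=5
read(): buf=[21 53 87 71 _], head=0, tail=4, size=4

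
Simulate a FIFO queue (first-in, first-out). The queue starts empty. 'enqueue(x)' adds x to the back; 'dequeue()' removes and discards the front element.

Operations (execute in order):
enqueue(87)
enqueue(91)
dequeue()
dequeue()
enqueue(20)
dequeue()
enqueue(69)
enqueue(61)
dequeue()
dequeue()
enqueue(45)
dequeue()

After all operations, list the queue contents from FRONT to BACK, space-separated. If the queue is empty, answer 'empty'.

Answer: empty

Derivation:
enqueue(87): [87]
enqueue(91): [87, 91]
dequeue(): [91]
dequeue(): []
enqueue(20): [20]
dequeue(): []
enqueue(69): [69]
enqueue(61): [69, 61]
dequeue(): [61]
dequeue(): []
enqueue(45): [45]
dequeue(): []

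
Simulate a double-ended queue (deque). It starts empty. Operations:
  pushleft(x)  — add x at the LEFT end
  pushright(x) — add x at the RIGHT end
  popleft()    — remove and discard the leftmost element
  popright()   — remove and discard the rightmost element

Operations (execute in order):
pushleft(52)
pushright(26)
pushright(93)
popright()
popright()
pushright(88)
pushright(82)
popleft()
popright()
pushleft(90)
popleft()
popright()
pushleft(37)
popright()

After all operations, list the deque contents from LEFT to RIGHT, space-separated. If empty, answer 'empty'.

Answer: empty

Derivation:
pushleft(52): [52]
pushright(26): [52, 26]
pushright(93): [52, 26, 93]
popright(): [52, 26]
popright(): [52]
pushright(88): [52, 88]
pushright(82): [52, 88, 82]
popleft(): [88, 82]
popright(): [88]
pushleft(90): [90, 88]
popleft(): [88]
popright(): []
pushleft(37): [37]
popright(): []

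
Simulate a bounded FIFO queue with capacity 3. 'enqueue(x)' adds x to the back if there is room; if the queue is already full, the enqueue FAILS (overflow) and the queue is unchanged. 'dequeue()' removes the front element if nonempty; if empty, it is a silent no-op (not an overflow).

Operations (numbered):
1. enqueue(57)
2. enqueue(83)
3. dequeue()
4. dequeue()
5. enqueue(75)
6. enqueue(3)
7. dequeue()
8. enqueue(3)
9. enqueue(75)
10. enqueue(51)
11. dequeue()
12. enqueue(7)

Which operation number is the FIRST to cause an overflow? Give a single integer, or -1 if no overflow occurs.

Answer: 10

Derivation:
1. enqueue(57): size=1
2. enqueue(83): size=2
3. dequeue(): size=1
4. dequeue(): size=0
5. enqueue(75): size=1
6. enqueue(3): size=2
7. dequeue(): size=1
8. enqueue(3): size=2
9. enqueue(75): size=3
10. enqueue(51): size=3=cap → OVERFLOW (fail)
11. dequeue(): size=2
12. enqueue(7): size=3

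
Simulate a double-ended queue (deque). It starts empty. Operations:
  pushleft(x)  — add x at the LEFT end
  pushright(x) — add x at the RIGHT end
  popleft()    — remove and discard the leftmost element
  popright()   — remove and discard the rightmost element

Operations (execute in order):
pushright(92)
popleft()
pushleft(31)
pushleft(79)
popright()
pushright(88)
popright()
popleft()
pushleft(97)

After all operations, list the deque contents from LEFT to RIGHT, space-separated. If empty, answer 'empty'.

pushright(92): [92]
popleft(): []
pushleft(31): [31]
pushleft(79): [79, 31]
popright(): [79]
pushright(88): [79, 88]
popright(): [79]
popleft(): []
pushleft(97): [97]

Answer: 97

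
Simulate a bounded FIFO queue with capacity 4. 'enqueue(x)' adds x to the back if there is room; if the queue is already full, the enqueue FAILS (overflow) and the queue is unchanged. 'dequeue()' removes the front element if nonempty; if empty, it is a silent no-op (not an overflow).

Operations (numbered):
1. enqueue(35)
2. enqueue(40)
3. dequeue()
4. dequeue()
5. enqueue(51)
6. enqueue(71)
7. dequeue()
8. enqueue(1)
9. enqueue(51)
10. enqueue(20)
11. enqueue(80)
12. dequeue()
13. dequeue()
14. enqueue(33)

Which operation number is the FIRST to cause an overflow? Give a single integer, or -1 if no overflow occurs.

1. enqueue(35): size=1
2. enqueue(40): size=2
3. dequeue(): size=1
4. dequeue(): size=0
5. enqueue(51): size=1
6. enqueue(71): size=2
7. dequeue(): size=1
8. enqueue(1): size=2
9. enqueue(51): size=3
10. enqueue(20): size=4
11. enqueue(80): size=4=cap → OVERFLOW (fail)
12. dequeue(): size=3
13. dequeue(): size=2
14. enqueue(33): size=3

Answer: 11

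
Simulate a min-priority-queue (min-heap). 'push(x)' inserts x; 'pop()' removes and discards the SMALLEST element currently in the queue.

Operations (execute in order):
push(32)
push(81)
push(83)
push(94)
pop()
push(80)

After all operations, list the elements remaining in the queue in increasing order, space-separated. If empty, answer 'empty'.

push(32): heap contents = [32]
push(81): heap contents = [32, 81]
push(83): heap contents = [32, 81, 83]
push(94): heap contents = [32, 81, 83, 94]
pop() → 32: heap contents = [81, 83, 94]
push(80): heap contents = [80, 81, 83, 94]

Answer: 80 81 83 94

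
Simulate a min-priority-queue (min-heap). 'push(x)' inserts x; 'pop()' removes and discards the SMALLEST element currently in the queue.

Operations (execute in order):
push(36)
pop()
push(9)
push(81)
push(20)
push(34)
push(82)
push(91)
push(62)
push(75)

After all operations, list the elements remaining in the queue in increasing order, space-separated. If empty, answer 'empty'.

push(36): heap contents = [36]
pop() → 36: heap contents = []
push(9): heap contents = [9]
push(81): heap contents = [9, 81]
push(20): heap contents = [9, 20, 81]
push(34): heap contents = [9, 20, 34, 81]
push(82): heap contents = [9, 20, 34, 81, 82]
push(91): heap contents = [9, 20, 34, 81, 82, 91]
push(62): heap contents = [9, 20, 34, 62, 81, 82, 91]
push(75): heap contents = [9, 20, 34, 62, 75, 81, 82, 91]

Answer: 9 20 34 62 75 81 82 91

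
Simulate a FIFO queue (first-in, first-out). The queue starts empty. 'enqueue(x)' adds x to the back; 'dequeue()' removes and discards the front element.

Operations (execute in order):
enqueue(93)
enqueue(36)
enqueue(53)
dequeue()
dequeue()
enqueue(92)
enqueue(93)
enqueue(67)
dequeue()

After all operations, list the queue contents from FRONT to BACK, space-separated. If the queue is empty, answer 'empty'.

enqueue(93): [93]
enqueue(36): [93, 36]
enqueue(53): [93, 36, 53]
dequeue(): [36, 53]
dequeue(): [53]
enqueue(92): [53, 92]
enqueue(93): [53, 92, 93]
enqueue(67): [53, 92, 93, 67]
dequeue(): [92, 93, 67]

Answer: 92 93 67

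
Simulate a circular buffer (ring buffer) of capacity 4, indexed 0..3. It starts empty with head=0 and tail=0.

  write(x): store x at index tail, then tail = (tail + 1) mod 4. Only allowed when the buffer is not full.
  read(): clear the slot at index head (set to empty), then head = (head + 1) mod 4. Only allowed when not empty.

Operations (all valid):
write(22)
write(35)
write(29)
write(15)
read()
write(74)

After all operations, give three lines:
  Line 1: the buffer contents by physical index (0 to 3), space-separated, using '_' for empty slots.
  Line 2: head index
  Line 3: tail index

write(22): buf=[22 _ _ _], head=0, tail=1, size=1
write(35): buf=[22 35 _ _], head=0, tail=2, size=2
write(29): buf=[22 35 29 _], head=0, tail=3, size=3
write(15): buf=[22 35 29 15], head=0, tail=0, size=4
read(): buf=[_ 35 29 15], head=1, tail=0, size=3
write(74): buf=[74 35 29 15], head=1, tail=1, size=4

Answer: 74 35 29 15
1
1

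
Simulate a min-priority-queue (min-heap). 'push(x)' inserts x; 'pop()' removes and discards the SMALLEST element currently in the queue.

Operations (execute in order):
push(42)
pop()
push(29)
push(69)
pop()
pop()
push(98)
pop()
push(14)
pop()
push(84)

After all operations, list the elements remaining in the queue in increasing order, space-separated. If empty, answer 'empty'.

Answer: 84

Derivation:
push(42): heap contents = [42]
pop() → 42: heap contents = []
push(29): heap contents = [29]
push(69): heap contents = [29, 69]
pop() → 29: heap contents = [69]
pop() → 69: heap contents = []
push(98): heap contents = [98]
pop() → 98: heap contents = []
push(14): heap contents = [14]
pop() → 14: heap contents = []
push(84): heap contents = [84]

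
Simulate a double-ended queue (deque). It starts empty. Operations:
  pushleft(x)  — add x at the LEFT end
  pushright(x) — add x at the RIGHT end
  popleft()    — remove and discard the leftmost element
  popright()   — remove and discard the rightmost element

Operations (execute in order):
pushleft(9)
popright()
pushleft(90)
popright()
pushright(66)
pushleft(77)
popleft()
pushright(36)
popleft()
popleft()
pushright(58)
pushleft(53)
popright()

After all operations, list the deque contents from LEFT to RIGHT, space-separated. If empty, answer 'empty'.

Answer: 53

Derivation:
pushleft(9): [9]
popright(): []
pushleft(90): [90]
popright(): []
pushright(66): [66]
pushleft(77): [77, 66]
popleft(): [66]
pushright(36): [66, 36]
popleft(): [36]
popleft(): []
pushright(58): [58]
pushleft(53): [53, 58]
popright(): [53]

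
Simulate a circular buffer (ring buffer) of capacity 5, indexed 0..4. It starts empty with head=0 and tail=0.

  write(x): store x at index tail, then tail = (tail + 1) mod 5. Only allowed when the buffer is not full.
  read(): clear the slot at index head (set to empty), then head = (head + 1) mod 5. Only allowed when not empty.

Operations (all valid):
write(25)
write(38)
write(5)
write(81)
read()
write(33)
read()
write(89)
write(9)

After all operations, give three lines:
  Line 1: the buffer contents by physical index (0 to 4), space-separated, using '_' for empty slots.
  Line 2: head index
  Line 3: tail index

write(25): buf=[25 _ _ _ _], head=0, tail=1, size=1
write(38): buf=[25 38 _ _ _], head=0, tail=2, size=2
write(5): buf=[25 38 5 _ _], head=0, tail=3, size=3
write(81): buf=[25 38 5 81 _], head=0, tail=4, size=4
read(): buf=[_ 38 5 81 _], head=1, tail=4, size=3
write(33): buf=[_ 38 5 81 33], head=1, tail=0, size=4
read(): buf=[_ _ 5 81 33], head=2, tail=0, size=3
write(89): buf=[89 _ 5 81 33], head=2, tail=1, size=4
write(9): buf=[89 9 5 81 33], head=2, tail=2, size=5

Answer: 89 9 5 81 33
2
2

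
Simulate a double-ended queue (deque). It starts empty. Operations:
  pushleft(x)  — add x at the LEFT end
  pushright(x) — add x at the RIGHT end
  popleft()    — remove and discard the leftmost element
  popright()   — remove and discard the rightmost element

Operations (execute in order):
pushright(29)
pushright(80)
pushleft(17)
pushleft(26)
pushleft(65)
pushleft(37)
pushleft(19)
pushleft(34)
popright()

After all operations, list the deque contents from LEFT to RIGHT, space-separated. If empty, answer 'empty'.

pushright(29): [29]
pushright(80): [29, 80]
pushleft(17): [17, 29, 80]
pushleft(26): [26, 17, 29, 80]
pushleft(65): [65, 26, 17, 29, 80]
pushleft(37): [37, 65, 26, 17, 29, 80]
pushleft(19): [19, 37, 65, 26, 17, 29, 80]
pushleft(34): [34, 19, 37, 65, 26, 17, 29, 80]
popright(): [34, 19, 37, 65, 26, 17, 29]

Answer: 34 19 37 65 26 17 29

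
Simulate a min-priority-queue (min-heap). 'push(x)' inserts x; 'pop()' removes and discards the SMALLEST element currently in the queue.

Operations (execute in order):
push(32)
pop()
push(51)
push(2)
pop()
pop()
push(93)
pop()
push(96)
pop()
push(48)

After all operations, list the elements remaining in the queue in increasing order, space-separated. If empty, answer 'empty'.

push(32): heap contents = [32]
pop() → 32: heap contents = []
push(51): heap contents = [51]
push(2): heap contents = [2, 51]
pop() → 2: heap contents = [51]
pop() → 51: heap contents = []
push(93): heap contents = [93]
pop() → 93: heap contents = []
push(96): heap contents = [96]
pop() → 96: heap contents = []
push(48): heap contents = [48]

Answer: 48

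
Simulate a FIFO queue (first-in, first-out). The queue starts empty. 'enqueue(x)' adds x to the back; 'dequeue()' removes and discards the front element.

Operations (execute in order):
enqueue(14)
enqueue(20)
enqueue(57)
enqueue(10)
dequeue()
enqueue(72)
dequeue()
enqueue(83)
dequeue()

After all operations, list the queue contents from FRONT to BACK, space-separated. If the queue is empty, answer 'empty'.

enqueue(14): [14]
enqueue(20): [14, 20]
enqueue(57): [14, 20, 57]
enqueue(10): [14, 20, 57, 10]
dequeue(): [20, 57, 10]
enqueue(72): [20, 57, 10, 72]
dequeue(): [57, 10, 72]
enqueue(83): [57, 10, 72, 83]
dequeue(): [10, 72, 83]

Answer: 10 72 83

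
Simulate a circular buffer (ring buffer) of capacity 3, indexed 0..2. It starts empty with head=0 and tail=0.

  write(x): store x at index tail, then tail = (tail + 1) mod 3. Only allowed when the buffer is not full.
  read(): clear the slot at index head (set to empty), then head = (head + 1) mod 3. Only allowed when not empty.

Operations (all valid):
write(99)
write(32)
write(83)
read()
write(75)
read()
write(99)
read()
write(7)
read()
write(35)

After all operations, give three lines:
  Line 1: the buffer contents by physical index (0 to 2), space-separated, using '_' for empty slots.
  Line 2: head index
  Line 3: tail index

Answer: 35 99 7
1
1

Derivation:
write(99): buf=[99 _ _], head=0, tail=1, size=1
write(32): buf=[99 32 _], head=0, tail=2, size=2
write(83): buf=[99 32 83], head=0, tail=0, size=3
read(): buf=[_ 32 83], head=1, tail=0, size=2
write(75): buf=[75 32 83], head=1, tail=1, size=3
read(): buf=[75 _ 83], head=2, tail=1, size=2
write(99): buf=[75 99 83], head=2, tail=2, size=3
read(): buf=[75 99 _], head=0, tail=2, size=2
write(7): buf=[75 99 7], head=0, tail=0, size=3
read(): buf=[_ 99 7], head=1, tail=0, size=2
write(35): buf=[35 99 7], head=1, tail=1, size=3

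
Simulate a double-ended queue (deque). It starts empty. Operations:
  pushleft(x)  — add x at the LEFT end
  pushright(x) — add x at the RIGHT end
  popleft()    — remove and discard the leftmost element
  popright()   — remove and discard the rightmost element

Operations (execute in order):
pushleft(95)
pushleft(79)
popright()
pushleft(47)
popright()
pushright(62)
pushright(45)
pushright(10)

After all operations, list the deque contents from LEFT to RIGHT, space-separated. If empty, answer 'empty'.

pushleft(95): [95]
pushleft(79): [79, 95]
popright(): [79]
pushleft(47): [47, 79]
popright(): [47]
pushright(62): [47, 62]
pushright(45): [47, 62, 45]
pushright(10): [47, 62, 45, 10]

Answer: 47 62 45 10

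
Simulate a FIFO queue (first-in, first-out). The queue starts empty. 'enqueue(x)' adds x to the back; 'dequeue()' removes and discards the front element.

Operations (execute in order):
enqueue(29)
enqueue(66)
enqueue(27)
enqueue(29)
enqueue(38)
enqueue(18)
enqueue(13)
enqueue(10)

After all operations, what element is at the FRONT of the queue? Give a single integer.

enqueue(29): queue = [29]
enqueue(66): queue = [29, 66]
enqueue(27): queue = [29, 66, 27]
enqueue(29): queue = [29, 66, 27, 29]
enqueue(38): queue = [29, 66, 27, 29, 38]
enqueue(18): queue = [29, 66, 27, 29, 38, 18]
enqueue(13): queue = [29, 66, 27, 29, 38, 18, 13]
enqueue(10): queue = [29, 66, 27, 29, 38, 18, 13, 10]

Answer: 29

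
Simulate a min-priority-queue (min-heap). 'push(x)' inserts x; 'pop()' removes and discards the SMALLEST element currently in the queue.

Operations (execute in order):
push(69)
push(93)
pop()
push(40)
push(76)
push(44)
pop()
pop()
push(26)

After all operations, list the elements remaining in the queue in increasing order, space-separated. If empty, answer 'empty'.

push(69): heap contents = [69]
push(93): heap contents = [69, 93]
pop() → 69: heap contents = [93]
push(40): heap contents = [40, 93]
push(76): heap contents = [40, 76, 93]
push(44): heap contents = [40, 44, 76, 93]
pop() → 40: heap contents = [44, 76, 93]
pop() → 44: heap contents = [76, 93]
push(26): heap contents = [26, 76, 93]

Answer: 26 76 93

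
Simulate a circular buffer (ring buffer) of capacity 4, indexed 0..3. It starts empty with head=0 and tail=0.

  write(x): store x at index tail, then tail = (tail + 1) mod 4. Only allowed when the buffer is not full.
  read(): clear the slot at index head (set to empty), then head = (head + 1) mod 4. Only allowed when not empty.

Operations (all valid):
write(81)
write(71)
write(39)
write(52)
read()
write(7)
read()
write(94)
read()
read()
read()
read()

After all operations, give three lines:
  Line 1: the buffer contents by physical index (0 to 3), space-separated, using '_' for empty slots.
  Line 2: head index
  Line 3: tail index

Answer: _ _ _ _
2
2

Derivation:
write(81): buf=[81 _ _ _], head=0, tail=1, size=1
write(71): buf=[81 71 _ _], head=0, tail=2, size=2
write(39): buf=[81 71 39 _], head=0, tail=3, size=3
write(52): buf=[81 71 39 52], head=0, tail=0, size=4
read(): buf=[_ 71 39 52], head=1, tail=0, size=3
write(7): buf=[7 71 39 52], head=1, tail=1, size=4
read(): buf=[7 _ 39 52], head=2, tail=1, size=3
write(94): buf=[7 94 39 52], head=2, tail=2, size=4
read(): buf=[7 94 _ 52], head=3, tail=2, size=3
read(): buf=[7 94 _ _], head=0, tail=2, size=2
read(): buf=[_ 94 _ _], head=1, tail=2, size=1
read(): buf=[_ _ _ _], head=2, tail=2, size=0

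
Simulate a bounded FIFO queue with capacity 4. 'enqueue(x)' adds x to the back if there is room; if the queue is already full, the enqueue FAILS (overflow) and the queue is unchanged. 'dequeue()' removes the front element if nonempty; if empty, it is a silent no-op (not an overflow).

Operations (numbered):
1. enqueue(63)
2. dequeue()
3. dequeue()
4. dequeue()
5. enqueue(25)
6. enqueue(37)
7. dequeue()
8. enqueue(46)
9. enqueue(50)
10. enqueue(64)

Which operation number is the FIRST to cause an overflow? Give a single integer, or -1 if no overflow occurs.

Answer: -1

Derivation:
1. enqueue(63): size=1
2. dequeue(): size=0
3. dequeue(): empty, no-op, size=0
4. dequeue(): empty, no-op, size=0
5. enqueue(25): size=1
6. enqueue(37): size=2
7. dequeue(): size=1
8. enqueue(46): size=2
9. enqueue(50): size=3
10. enqueue(64): size=4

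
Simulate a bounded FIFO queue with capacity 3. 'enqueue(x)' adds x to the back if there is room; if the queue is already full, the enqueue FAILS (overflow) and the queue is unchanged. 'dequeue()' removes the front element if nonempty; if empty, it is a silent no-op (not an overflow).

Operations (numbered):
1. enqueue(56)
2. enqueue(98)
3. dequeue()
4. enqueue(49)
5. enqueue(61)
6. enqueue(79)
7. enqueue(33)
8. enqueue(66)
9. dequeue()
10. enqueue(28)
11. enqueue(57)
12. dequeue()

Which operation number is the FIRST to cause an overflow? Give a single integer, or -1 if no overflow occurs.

Answer: 6

Derivation:
1. enqueue(56): size=1
2. enqueue(98): size=2
3. dequeue(): size=1
4. enqueue(49): size=2
5. enqueue(61): size=3
6. enqueue(79): size=3=cap → OVERFLOW (fail)
7. enqueue(33): size=3=cap → OVERFLOW (fail)
8. enqueue(66): size=3=cap → OVERFLOW (fail)
9. dequeue(): size=2
10. enqueue(28): size=3
11. enqueue(57): size=3=cap → OVERFLOW (fail)
12. dequeue(): size=2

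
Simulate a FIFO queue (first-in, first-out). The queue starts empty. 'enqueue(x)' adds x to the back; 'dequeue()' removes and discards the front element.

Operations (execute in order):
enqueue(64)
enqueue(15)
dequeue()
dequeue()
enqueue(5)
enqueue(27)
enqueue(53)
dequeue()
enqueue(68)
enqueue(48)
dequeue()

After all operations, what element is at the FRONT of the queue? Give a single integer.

enqueue(64): queue = [64]
enqueue(15): queue = [64, 15]
dequeue(): queue = [15]
dequeue(): queue = []
enqueue(5): queue = [5]
enqueue(27): queue = [5, 27]
enqueue(53): queue = [5, 27, 53]
dequeue(): queue = [27, 53]
enqueue(68): queue = [27, 53, 68]
enqueue(48): queue = [27, 53, 68, 48]
dequeue(): queue = [53, 68, 48]

Answer: 53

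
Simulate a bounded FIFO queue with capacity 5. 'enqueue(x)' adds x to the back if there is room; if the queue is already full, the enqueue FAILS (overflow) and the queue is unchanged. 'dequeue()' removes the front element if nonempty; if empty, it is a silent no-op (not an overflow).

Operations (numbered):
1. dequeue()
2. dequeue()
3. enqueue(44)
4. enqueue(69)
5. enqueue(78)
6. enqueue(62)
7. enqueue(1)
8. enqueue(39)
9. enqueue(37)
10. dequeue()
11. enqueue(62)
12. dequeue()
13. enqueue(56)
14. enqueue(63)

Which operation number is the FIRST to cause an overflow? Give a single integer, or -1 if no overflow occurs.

1. dequeue(): empty, no-op, size=0
2. dequeue(): empty, no-op, size=0
3. enqueue(44): size=1
4. enqueue(69): size=2
5. enqueue(78): size=3
6. enqueue(62): size=4
7. enqueue(1): size=5
8. enqueue(39): size=5=cap → OVERFLOW (fail)
9. enqueue(37): size=5=cap → OVERFLOW (fail)
10. dequeue(): size=4
11. enqueue(62): size=5
12. dequeue(): size=4
13. enqueue(56): size=5
14. enqueue(63): size=5=cap → OVERFLOW (fail)

Answer: 8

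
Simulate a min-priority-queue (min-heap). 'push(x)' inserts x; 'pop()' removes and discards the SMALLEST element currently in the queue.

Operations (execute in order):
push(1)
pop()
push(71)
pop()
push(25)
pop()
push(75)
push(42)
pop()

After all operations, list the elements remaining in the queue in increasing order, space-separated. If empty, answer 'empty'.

Answer: 75

Derivation:
push(1): heap contents = [1]
pop() → 1: heap contents = []
push(71): heap contents = [71]
pop() → 71: heap contents = []
push(25): heap contents = [25]
pop() → 25: heap contents = []
push(75): heap contents = [75]
push(42): heap contents = [42, 75]
pop() → 42: heap contents = [75]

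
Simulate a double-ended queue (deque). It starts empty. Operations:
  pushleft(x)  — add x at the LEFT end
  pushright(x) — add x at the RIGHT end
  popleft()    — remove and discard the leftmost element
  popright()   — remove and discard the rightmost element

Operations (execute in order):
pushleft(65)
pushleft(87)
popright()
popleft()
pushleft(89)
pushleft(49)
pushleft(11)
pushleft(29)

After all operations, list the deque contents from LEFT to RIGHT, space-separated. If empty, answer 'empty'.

Answer: 29 11 49 89

Derivation:
pushleft(65): [65]
pushleft(87): [87, 65]
popright(): [87]
popleft(): []
pushleft(89): [89]
pushleft(49): [49, 89]
pushleft(11): [11, 49, 89]
pushleft(29): [29, 11, 49, 89]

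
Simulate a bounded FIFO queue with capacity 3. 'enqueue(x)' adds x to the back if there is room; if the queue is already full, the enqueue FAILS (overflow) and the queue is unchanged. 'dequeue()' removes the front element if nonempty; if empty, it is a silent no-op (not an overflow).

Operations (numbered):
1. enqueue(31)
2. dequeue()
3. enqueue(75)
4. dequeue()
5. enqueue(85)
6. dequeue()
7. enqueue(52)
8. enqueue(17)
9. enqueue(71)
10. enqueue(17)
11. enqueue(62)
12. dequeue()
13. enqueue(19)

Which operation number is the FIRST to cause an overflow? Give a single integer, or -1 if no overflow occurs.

Answer: 10

Derivation:
1. enqueue(31): size=1
2. dequeue(): size=0
3. enqueue(75): size=1
4. dequeue(): size=0
5. enqueue(85): size=1
6. dequeue(): size=0
7. enqueue(52): size=1
8. enqueue(17): size=2
9. enqueue(71): size=3
10. enqueue(17): size=3=cap → OVERFLOW (fail)
11. enqueue(62): size=3=cap → OVERFLOW (fail)
12. dequeue(): size=2
13. enqueue(19): size=3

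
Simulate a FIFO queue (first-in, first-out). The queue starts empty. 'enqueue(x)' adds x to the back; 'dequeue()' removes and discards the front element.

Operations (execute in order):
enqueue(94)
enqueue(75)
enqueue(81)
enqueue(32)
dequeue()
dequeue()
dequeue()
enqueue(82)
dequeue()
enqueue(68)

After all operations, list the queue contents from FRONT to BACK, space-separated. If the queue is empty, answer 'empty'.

enqueue(94): [94]
enqueue(75): [94, 75]
enqueue(81): [94, 75, 81]
enqueue(32): [94, 75, 81, 32]
dequeue(): [75, 81, 32]
dequeue(): [81, 32]
dequeue(): [32]
enqueue(82): [32, 82]
dequeue(): [82]
enqueue(68): [82, 68]

Answer: 82 68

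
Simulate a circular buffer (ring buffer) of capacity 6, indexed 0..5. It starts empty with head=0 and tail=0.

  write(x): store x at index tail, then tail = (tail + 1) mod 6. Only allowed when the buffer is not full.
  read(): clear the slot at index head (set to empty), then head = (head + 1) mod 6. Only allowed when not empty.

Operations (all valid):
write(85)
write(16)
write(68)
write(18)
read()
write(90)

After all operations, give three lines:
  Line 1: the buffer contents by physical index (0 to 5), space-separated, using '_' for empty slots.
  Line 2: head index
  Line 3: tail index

Answer: _ 16 68 18 90 _
1
5

Derivation:
write(85): buf=[85 _ _ _ _ _], head=0, tail=1, size=1
write(16): buf=[85 16 _ _ _ _], head=0, tail=2, size=2
write(68): buf=[85 16 68 _ _ _], head=0, tail=3, size=3
write(18): buf=[85 16 68 18 _ _], head=0, tail=4, size=4
read(): buf=[_ 16 68 18 _ _], head=1, tail=4, size=3
write(90): buf=[_ 16 68 18 90 _], head=1, tail=5, size=4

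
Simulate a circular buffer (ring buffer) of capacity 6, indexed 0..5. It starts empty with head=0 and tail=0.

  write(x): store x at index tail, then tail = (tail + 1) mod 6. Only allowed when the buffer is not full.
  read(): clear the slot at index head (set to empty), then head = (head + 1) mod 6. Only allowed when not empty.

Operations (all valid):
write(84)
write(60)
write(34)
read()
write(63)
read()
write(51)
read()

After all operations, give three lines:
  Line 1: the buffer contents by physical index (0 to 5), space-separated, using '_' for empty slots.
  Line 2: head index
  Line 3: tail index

write(84): buf=[84 _ _ _ _ _], head=0, tail=1, size=1
write(60): buf=[84 60 _ _ _ _], head=0, tail=2, size=2
write(34): buf=[84 60 34 _ _ _], head=0, tail=3, size=3
read(): buf=[_ 60 34 _ _ _], head=1, tail=3, size=2
write(63): buf=[_ 60 34 63 _ _], head=1, tail=4, size=3
read(): buf=[_ _ 34 63 _ _], head=2, tail=4, size=2
write(51): buf=[_ _ 34 63 51 _], head=2, tail=5, size=3
read(): buf=[_ _ _ 63 51 _], head=3, tail=5, size=2

Answer: _ _ _ 63 51 _
3
5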